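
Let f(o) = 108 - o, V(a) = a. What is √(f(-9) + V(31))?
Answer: 2*√37 ≈ 12.166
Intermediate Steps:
√(f(-9) + V(31)) = √((108 - 1*(-9)) + 31) = √((108 + 9) + 31) = √(117 + 31) = √148 = 2*√37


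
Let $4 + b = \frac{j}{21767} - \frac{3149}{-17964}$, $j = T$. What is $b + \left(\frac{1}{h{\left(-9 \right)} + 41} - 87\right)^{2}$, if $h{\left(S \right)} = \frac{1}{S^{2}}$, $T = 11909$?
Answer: $\frac{2039331026592778345}{269699969430837} \approx 7561.5$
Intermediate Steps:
$j = 11909$
$h{\left(S \right)} = \frac{1}{S^{2}}$
$b = - \frac{1281611993}{391022388}$ ($b = -4 + \left(\frac{11909}{21767} - \frac{3149}{-17964}\right) = -4 + \left(11909 \cdot \frac{1}{21767} - - \frac{3149}{17964}\right) = -4 + \left(\frac{11909}{21767} + \frac{3149}{17964}\right) = -4 + \frac{282477559}{391022388} = - \frac{1281611993}{391022388} \approx -3.2776$)
$b + \left(\frac{1}{h{\left(-9 \right)} + 41} - 87\right)^{2} = - \frac{1281611993}{391022388} + \left(\frac{1}{\frac{1}{81} + 41} - 87\right)^{2} = - \frac{1281611993}{391022388} + \left(\frac{1}{\frac{3322}{81}} - 87\right)^{2} = - \frac{1281611993}{391022388} + \left(\frac{81}{3322} - 87\right)^{2} = - \frac{1281611993}{391022388} + \left(- \frac{288933}{3322}\right)^{2} = - \frac{1281611993}{391022388} + \frac{83482278489}{11035684} = \frac{2039331026592778345}{269699969430837}$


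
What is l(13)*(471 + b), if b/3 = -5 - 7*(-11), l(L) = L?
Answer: 8931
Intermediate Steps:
b = 216 (b = 3*(-5 - 7*(-11)) = 3*(-5 + 77) = 3*72 = 216)
l(13)*(471 + b) = 13*(471 + 216) = 13*687 = 8931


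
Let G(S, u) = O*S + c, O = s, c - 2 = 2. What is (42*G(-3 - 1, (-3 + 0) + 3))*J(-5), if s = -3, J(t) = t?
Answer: -3360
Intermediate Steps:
c = 4 (c = 2 + 2 = 4)
O = -3
G(S, u) = 4 - 3*S (G(S, u) = -3*S + 4 = 4 - 3*S)
(42*G(-3 - 1, (-3 + 0) + 3))*J(-5) = (42*(4 - 3*(-3 - 1)))*(-5) = (42*(4 - 3*(-4)))*(-5) = (42*(4 + 12))*(-5) = (42*16)*(-5) = 672*(-5) = -3360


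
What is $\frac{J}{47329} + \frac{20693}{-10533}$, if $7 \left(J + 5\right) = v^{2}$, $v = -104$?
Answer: $- \frac{6742096706}{3489614499} \approx -1.932$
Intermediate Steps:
$J = \frac{10781}{7}$ ($J = -5 + \frac{\left(-104\right)^{2}}{7} = -5 + \frac{1}{7} \cdot 10816 = -5 + \frac{10816}{7} = \frac{10781}{7} \approx 1540.1$)
$\frac{J}{47329} + \frac{20693}{-10533} = \frac{10781}{7 \cdot 47329} + \frac{20693}{-10533} = \frac{10781}{7} \cdot \frac{1}{47329} + 20693 \left(- \frac{1}{10533}\right) = \frac{10781}{331303} - \frac{20693}{10533} = - \frac{6742096706}{3489614499}$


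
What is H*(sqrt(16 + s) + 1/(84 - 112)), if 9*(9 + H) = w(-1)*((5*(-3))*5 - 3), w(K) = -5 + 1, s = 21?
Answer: -11/12 + 77*sqrt(37)/3 ≈ 155.21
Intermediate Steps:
w(K) = -4
H = 77/3 (H = -9 + (-4*((5*(-3))*5 - 3))/9 = -9 + (-4*(-15*5 - 3))/9 = -9 + (-4*(-75 - 3))/9 = -9 + (-4*(-78))/9 = -9 + (1/9)*312 = -9 + 104/3 = 77/3 ≈ 25.667)
H*(sqrt(16 + s) + 1/(84 - 112)) = 77*(sqrt(16 + 21) + 1/(84 - 112))/3 = 77*(sqrt(37) + 1/(-28))/3 = 77*(sqrt(37) - 1/28)/3 = 77*(-1/28 + sqrt(37))/3 = -11/12 + 77*sqrt(37)/3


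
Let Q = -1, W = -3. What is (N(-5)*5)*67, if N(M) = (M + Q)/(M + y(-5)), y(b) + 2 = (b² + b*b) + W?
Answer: -201/4 ≈ -50.250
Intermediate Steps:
y(b) = -5 + 2*b² (y(b) = -2 + ((b² + b*b) - 3) = -2 + ((b² + b²) - 3) = -2 + (2*b² - 3) = -2 + (-3 + 2*b²) = -5 + 2*b²)
N(M) = (-1 + M)/(45 + M) (N(M) = (M - 1)/(M + (-5 + 2*(-5)²)) = (-1 + M)/(M + (-5 + 2*25)) = (-1 + M)/(M + (-5 + 50)) = (-1 + M)/(M + 45) = (-1 + M)/(45 + M))
(N(-5)*5)*67 = (((-1 - 5)/(45 - 5))*5)*67 = ((-6/40)*5)*67 = (((1/40)*(-6))*5)*67 = -3/20*5*67 = -¾*67 = -201/4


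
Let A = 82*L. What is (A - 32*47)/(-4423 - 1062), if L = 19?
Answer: -54/5485 ≈ -0.0098450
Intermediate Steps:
A = 1558 (A = 82*19 = 1558)
(A - 32*47)/(-4423 - 1062) = (1558 - 32*47)/(-4423 - 1062) = (1558 - 1504)/(-5485) = 54*(-1/5485) = -54/5485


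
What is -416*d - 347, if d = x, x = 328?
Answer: -136795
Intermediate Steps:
d = 328
-416*d - 347 = -416*328 - 347 = -136448 - 347 = -136795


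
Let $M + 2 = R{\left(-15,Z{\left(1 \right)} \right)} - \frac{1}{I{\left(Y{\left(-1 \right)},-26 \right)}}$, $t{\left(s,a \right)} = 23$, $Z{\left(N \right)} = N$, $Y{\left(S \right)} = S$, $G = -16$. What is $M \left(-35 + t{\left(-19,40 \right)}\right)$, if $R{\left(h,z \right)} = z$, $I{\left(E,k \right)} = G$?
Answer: $\frac{45}{4} \approx 11.25$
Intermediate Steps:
$I{\left(E,k \right)} = -16$
$M = - \frac{15}{16}$ ($M = -2 + \left(1 - \frac{1}{-16}\right) = -2 + \left(1 - - \frac{1}{16}\right) = -2 + \left(1 + \frac{1}{16}\right) = -2 + \frac{17}{16} = - \frac{15}{16} \approx -0.9375$)
$M \left(-35 + t{\left(-19,40 \right)}\right) = - \frac{15 \left(-35 + 23\right)}{16} = \left(- \frac{15}{16}\right) \left(-12\right) = \frac{45}{4}$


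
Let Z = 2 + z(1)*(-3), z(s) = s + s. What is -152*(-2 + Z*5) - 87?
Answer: 3257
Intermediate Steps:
z(s) = 2*s
Z = -4 (Z = 2 + (2*1)*(-3) = 2 + 2*(-3) = 2 - 6 = -4)
-152*(-2 + Z*5) - 87 = -152*(-2 - 4*5) - 87 = -152*(-2 - 20) - 87 = -152*(-22) - 87 = 3344 - 87 = 3257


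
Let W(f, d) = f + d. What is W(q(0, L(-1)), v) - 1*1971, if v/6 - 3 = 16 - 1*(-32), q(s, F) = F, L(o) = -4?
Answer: -1669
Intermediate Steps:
v = 306 (v = 18 + 6*(16 - 1*(-32)) = 18 + 6*(16 + 32) = 18 + 6*48 = 18 + 288 = 306)
W(f, d) = d + f
W(q(0, L(-1)), v) - 1*1971 = (306 - 4) - 1*1971 = 302 - 1971 = -1669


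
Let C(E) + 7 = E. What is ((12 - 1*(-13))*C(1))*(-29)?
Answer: 4350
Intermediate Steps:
C(E) = -7 + E
((12 - 1*(-13))*C(1))*(-29) = ((12 - 1*(-13))*(-7 + 1))*(-29) = ((12 + 13)*(-6))*(-29) = (25*(-6))*(-29) = -150*(-29) = 4350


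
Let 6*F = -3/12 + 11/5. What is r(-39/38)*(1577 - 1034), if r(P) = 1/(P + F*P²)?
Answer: -10454560/13169 ≈ -793.88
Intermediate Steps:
F = 13/40 (F = (-3/12 + 11/5)/6 = (-3*1/12 + 11*(⅕))/6 = (-¼ + 11/5)/6 = (⅙)*(39/20) = 13/40 ≈ 0.32500)
r(P) = 1/(P + 13*P²/40)
r(-39/38)*(1577 - 1034) = (40/(((-39/38))*(40 + 13*(-39/38))))*(1577 - 1034) = (40/(((-39*1/38))*(40 + 13*(-39*1/38))))*543 = (40/((-39/38)*(40 + 13*(-39/38))))*543 = (40*(-38/39)/(40 - 507/38))*543 = (40*(-38/39)/(1013/38))*543 = (40*(-38/39)*(38/1013))*543 = -57760/39507*543 = -10454560/13169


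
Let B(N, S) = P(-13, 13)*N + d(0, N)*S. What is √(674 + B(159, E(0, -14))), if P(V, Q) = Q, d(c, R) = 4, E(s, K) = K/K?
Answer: 3*√305 ≈ 52.393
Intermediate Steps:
E(s, K) = 1
B(N, S) = 4*S + 13*N (B(N, S) = 13*N + 4*S = 4*S + 13*N)
√(674 + B(159, E(0, -14))) = √(674 + (4*1 + 13*159)) = √(674 + (4 + 2067)) = √(674 + 2071) = √2745 = 3*√305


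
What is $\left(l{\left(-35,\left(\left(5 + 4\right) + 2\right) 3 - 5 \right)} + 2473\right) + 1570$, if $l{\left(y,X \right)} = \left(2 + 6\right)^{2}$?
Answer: $4107$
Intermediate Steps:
$l{\left(y,X \right)} = 64$ ($l{\left(y,X \right)} = 8^{2} = 64$)
$\left(l{\left(-35,\left(\left(5 + 4\right) + 2\right) 3 - 5 \right)} + 2473\right) + 1570 = \left(64 + 2473\right) + 1570 = 2537 + 1570 = 4107$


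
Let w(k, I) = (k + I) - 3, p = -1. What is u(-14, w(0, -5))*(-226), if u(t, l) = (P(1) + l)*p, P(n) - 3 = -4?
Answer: -2034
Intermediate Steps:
w(k, I) = -3 + I + k (w(k, I) = (I + k) - 3 = -3 + I + k)
P(n) = -1 (P(n) = 3 - 4 = -1)
u(t, l) = 1 - l (u(t, l) = (-1 + l)*(-1) = 1 - l)
u(-14, w(0, -5))*(-226) = (1 - (-3 - 5 + 0))*(-226) = (1 - 1*(-8))*(-226) = (1 + 8)*(-226) = 9*(-226) = -2034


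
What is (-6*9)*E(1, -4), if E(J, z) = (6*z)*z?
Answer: -5184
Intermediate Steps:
E(J, z) = 6*z²
(-6*9)*E(1, -4) = (-6*9)*(6*(-4)²) = -324*16 = -54*96 = -5184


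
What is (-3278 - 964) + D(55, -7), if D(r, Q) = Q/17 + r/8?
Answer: -576033/136 ≈ -4235.5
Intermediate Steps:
D(r, Q) = r/8 + Q/17 (D(r, Q) = Q*(1/17) + r*(⅛) = Q/17 + r/8 = r/8 + Q/17)
(-3278 - 964) + D(55, -7) = (-3278 - 964) + ((⅛)*55 + (1/17)*(-7)) = -4242 + (55/8 - 7/17) = -4242 + 879/136 = -576033/136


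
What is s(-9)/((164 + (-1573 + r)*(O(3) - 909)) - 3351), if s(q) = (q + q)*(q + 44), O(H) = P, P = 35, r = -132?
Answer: -210/495661 ≈ -0.00042368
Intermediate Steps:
O(H) = 35
s(q) = 2*q*(44 + q) (s(q) = (2*q)*(44 + q) = 2*q*(44 + q))
s(-9)/((164 + (-1573 + r)*(O(3) - 909)) - 3351) = (2*(-9)*(44 - 9))/((164 + (-1573 - 132)*(35 - 909)) - 3351) = (2*(-9)*35)/((164 - 1705*(-874)) - 3351) = -630/((164 + 1490170) - 3351) = -630/(1490334 - 3351) = -630/1486983 = -630*1/1486983 = -210/495661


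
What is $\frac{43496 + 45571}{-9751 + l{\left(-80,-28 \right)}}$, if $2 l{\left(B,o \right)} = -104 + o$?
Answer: $- \frac{89067}{9817} \approx -9.0727$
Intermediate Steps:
$l{\left(B,o \right)} = -52 + \frac{o}{2}$ ($l{\left(B,o \right)} = \frac{-104 + o}{2} = -52 + \frac{o}{2}$)
$\frac{43496 + 45571}{-9751 + l{\left(-80,-28 \right)}} = \frac{43496 + 45571}{-9751 + \left(-52 + \frac{1}{2} \left(-28\right)\right)} = \frac{89067}{-9751 - 66} = \frac{89067}{-9817} = 89067 \left(- \frac{1}{9817}\right) = - \frac{89067}{9817}$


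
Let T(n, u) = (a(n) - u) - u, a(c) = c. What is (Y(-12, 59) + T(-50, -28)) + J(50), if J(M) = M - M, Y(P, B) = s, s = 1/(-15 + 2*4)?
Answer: 41/7 ≈ 5.8571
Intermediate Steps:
s = -⅐ (s = 1/(-15 + 8) = 1/(-7) = -⅐ ≈ -0.14286)
Y(P, B) = -⅐
T(n, u) = n - 2*u (T(n, u) = (n - u) - u = n - 2*u)
J(M) = 0
(Y(-12, 59) + T(-50, -28)) + J(50) = (-⅐ + (-50 - 2*(-28))) + 0 = (-⅐ + (-50 + 56)) + 0 = (-⅐ + 6) + 0 = 41/7 + 0 = 41/7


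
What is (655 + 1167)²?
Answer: 3319684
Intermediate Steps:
(655 + 1167)² = 1822² = 3319684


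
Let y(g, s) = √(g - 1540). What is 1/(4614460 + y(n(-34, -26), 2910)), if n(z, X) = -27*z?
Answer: 2307230/10646620546111 - I*√622/21293241092222 ≈ 2.1671e-7 - 1.1713e-12*I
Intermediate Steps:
y(g, s) = √(-1540 + g)
1/(4614460 + y(n(-34, -26), 2910)) = 1/(4614460 + √(-1540 - 27*(-34))) = 1/(4614460 + √(-1540 + 918)) = 1/(4614460 + √(-622)) = 1/(4614460 + I*√622)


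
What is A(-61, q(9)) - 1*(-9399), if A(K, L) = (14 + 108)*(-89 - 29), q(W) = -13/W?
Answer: -4997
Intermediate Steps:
A(K, L) = -14396 (A(K, L) = 122*(-118) = -14396)
A(-61, q(9)) - 1*(-9399) = -14396 - 1*(-9399) = -14396 + 9399 = -4997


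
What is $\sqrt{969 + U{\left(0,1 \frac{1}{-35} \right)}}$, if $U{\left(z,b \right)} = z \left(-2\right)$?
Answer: $\sqrt{969} \approx 31.129$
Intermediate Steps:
$U{\left(z,b \right)} = - 2 z$
$\sqrt{969 + U{\left(0,1 \frac{1}{-35} \right)}} = \sqrt{969 - 0} = \sqrt{969 + 0} = \sqrt{969}$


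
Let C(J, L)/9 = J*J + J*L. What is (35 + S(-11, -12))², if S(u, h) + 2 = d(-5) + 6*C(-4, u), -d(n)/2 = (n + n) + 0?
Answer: 10843849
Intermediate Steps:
d(n) = -4*n (d(n) = -2*((n + n) + 0) = -2*(2*n + 0) = -4*n)
C(J, L) = 9*J² + 9*J*L (C(J, L) = 9*(J*J + J*L) = 9*(J² + J*L) = 9*J² + 9*J*L)
S(u, h) = 882 - 216*u (S(u, h) = -2 + (-4*(-5) + 6*(9*(-4)*(-4 + u))) = -2 + (20 + 6*(144 - 36*u)) = -2 + (20 + (864 - 216*u)) = -2 + (884 - 216*u) = 882 - 216*u)
(35 + S(-11, -12))² = (35 + (882 - 216*(-11)))² = (35 + (882 + 2376))² = (35 + 3258)² = 3293² = 10843849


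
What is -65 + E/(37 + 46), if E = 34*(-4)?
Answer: -5531/83 ≈ -66.639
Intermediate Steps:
E = -136
-65 + E/(37 + 46) = -65 - 136/(37 + 46) = -65 - 136/83 = -5531/83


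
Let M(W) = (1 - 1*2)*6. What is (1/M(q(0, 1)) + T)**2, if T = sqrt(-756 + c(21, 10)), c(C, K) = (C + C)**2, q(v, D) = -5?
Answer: 36289/36 - 4*sqrt(7) ≈ 997.44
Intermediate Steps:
c(C, K) = 4*C**2 (c(C, K) = (2*C)**2 = 4*C**2)
M(W) = -6 (M(W) = (1 - 2)*6 = -1*6 = -6)
T = 12*sqrt(7) (T = sqrt(-756 + 4*21**2) = sqrt(-756 + 4*441) = sqrt(-756 + 1764) = sqrt(1008) = 12*sqrt(7) ≈ 31.749)
(1/M(q(0, 1)) + T)**2 = (1/(-6) + 12*sqrt(7))**2 = (-1/6 + 12*sqrt(7))**2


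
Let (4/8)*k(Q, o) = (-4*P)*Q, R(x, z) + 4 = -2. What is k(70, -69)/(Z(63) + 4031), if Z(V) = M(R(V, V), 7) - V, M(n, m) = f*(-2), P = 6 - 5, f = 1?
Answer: -280/1983 ≈ -0.14120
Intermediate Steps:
R(x, z) = -6 (R(x, z) = -4 - 2 = -6)
P = 1
M(n, m) = -2 (M(n, m) = 1*(-2) = -2)
k(Q, o) = -8*Q (k(Q, o) = 2*((-4*1)*Q) = 2*(-4*Q) = -8*Q)
Z(V) = -2 - V
k(70, -69)/(Z(63) + 4031) = (-8*70)/((-2 - 1*63) + 4031) = -560/((-2 - 63) + 4031) = -560/(-65 + 4031) = -560/3966 = -560*1/3966 = -280/1983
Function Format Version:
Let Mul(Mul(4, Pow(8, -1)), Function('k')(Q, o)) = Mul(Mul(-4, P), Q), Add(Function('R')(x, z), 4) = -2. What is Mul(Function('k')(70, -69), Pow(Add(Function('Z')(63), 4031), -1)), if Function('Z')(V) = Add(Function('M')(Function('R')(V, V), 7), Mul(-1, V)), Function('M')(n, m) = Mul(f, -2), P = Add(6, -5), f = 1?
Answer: Rational(-280, 1983) ≈ -0.14120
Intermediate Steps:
Function('R')(x, z) = -6 (Function('R')(x, z) = Add(-4, -2) = -6)
P = 1
Function('M')(n, m) = -2 (Function('M')(n, m) = Mul(1, -2) = -2)
Function('k')(Q, o) = Mul(-8, Q) (Function('k')(Q, o) = Mul(2, Mul(Mul(-4, 1), Q)) = Mul(2, Mul(-4, Q)) = Mul(-8, Q))
Function('Z')(V) = Add(-2, Mul(-1, V))
Mul(Function('k')(70, -69), Pow(Add(Function('Z')(63), 4031), -1)) = Mul(Mul(-8, 70), Pow(Add(Add(-2, Mul(-1, 63)), 4031), -1)) = Mul(-560, Pow(Add(Add(-2, -63), 4031), -1)) = Mul(-560, Pow(Add(-65, 4031), -1)) = Mul(-560, Pow(3966, -1)) = Mul(-560, Rational(1, 3966)) = Rational(-280, 1983)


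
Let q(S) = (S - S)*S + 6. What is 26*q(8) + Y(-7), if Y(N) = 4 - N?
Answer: 167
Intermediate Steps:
q(S) = 6 (q(S) = 0*S + 6 = 0 + 6 = 6)
26*q(8) + Y(-7) = 26*6 + (4 - 1*(-7)) = 156 + (4 + 7) = 156 + 11 = 167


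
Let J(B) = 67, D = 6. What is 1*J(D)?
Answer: 67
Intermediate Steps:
1*J(D) = 1*67 = 67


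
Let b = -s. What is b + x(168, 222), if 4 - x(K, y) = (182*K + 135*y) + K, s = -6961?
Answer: -53749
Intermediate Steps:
x(K, y) = 4 - 183*K - 135*y (x(K, y) = 4 - ((182*K + 135*y) + K) = 4 - ((135*y + 182*K) + K) = 4 - (135*y + 183*K) = 4 + (-183*K - 135*y) = 4 - 183*K - 135*y)
b = 6961 (b = -1*(-6961) = 6961)
b + x(168, 222) = 6961 + (4 - 183*168 - 135*222) = 6961 + (4 - 30744 - 29970) = 6961 - 60710 = -53749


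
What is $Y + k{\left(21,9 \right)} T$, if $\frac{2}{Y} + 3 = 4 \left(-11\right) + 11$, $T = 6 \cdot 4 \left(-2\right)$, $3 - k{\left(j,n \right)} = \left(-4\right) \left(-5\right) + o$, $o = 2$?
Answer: $\frac{16415}{18} \approx 911.94$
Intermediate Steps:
$k{\left(j,n \right)} = -19$ ($k{\left(j,n \right)} = 3 - \left(\left(-4\right) \left(-5\right) + 2\right) = 3 - \left(20 + 2\right) = 3 - 22 = -19$)
$T = -48$ ($T = 24 \left(-2\right) = -48$)
$Y = - \frac{1}{18}$ ($Y = \frac{2}{-3 + \left(4 \left(-11\right) + 11\right)} = \frac{2}{-3 + \left(-44 + 11\right)} = \frac{2}{-3 - 33} = \frac{2}{-36} = 2 \left(- \frac{1}{36}\right) = - \frac{1}{18} \approx -0.055556$)
$Y + k{\left(21,9 \right)} T = - \frac{1}{18} - -912 = - \frac{1}{18} + 912 = \frac{16415}{18}$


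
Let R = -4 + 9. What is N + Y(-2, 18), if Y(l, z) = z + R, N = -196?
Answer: -173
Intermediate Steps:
R = 5
Y(l, z) = 5 + z (Y(l, z) = z + 5 = 5 + z)
N + Y(-2, 18) = -196 + (5 + 18) = -196 + 23 = -173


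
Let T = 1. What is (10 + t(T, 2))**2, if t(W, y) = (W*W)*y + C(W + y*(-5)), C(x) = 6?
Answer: 324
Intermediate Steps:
t(W, y) = 6 + y*W**2 (t(W, y) = (W*W)*y + 6 = W**2*y + 6 = y*W**2 + 6 = 6 + y*W**2)
(10 + t(T, 2))**2 = (10 + (6 + 2*1**2))**2 = (10 + (6 + 2*1))**2 = (10 + (6 + 2))**2 = (10 + 8)**2 = 18**2 = 324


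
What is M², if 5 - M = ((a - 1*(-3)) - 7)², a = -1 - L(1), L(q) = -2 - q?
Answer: 1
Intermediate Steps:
a = 2 (a = -1 - (-2 - 1*1) = -1 - (-2 - 1) = -1 - 1*(-3) = -1 + 3 = 2)
M = 1 (M = 5 - ((2 - 1*(-3)) - 7)² = 5 - ((2 + 3) - 7)² = 5 - (5 - 7)² = 5 - 1*(-2)² = 5 - 1*4 = 5 - 4 = 1)
M² = 1² = 1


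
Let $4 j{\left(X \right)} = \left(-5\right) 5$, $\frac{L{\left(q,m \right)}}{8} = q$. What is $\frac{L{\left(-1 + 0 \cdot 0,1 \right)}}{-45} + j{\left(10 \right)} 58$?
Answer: $- \frac{32609}{90} \approx -362.32$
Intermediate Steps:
$L{\left(q,m \right)} = 8 q$
$j{\left(X \right)} = - \frac{25}{4}$ ($j{\left(X \right)} = \frac{\left(-5\right) 5}{4} = \frac{1}{4} \left(-25\right) = - \frac{25}{4}$)
$\frac{L{\left(-1 + 0 \cdot 0,1 \right)}}{-45} + j{\left(10 \right)} 58 = \frac{8 \left(-1 + 0 \cdot 0\right)}{-45} - \frac{725}{2} = 8 \left(-1 + 0\right) \left(- \frac{1}{45}\right) - \frac{725}{2} = 8 \left(-1\right) \left(- \frac{1}{45}\right) - \frac{725}{2} = \left(-8\right) \left(- \frac{1}{45}\right) - \frac{725}{2} = \frac{8}{45} - \frac{725}{2} = - \frac{32609}{90}$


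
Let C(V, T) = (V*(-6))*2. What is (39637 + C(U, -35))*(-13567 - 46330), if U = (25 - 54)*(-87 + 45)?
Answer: -1498682837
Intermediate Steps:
U = 1218 (U = -29*(-42) = 1218)
C(V, T) = -12*V (C(V, T) = -6*V*2 = -12*V)
(39637 + C(U, -35))*(-13567 - 46330) = (39637 - 12*1218)*(-13567 - 46330) = (39637 - 14616)*(-59897) = 25021*(-59897) = -1498682837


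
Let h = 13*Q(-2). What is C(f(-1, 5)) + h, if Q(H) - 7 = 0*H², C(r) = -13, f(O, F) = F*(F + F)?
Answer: 78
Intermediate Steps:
f(O, F) = 2*F² (f(O, F) = F*(2*F) = 2*F²)
Q(H) = 7 (Q(H) = 7 + 0*H² = 7 + 0 = 7)
h = 91 (h = 13*7 = 91)
C(f(-1, 5)) + h = -13 + 91 = 78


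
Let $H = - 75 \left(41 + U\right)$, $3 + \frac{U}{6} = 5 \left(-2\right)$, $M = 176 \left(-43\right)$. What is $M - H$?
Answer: $-10343$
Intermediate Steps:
$M = -7568$
$U = -78$ ($U = -18 + 6 \cdot 5 \left(-2\right) = -18 + 6 \left(-10\right) = -18 - 60 = -78$)
$H = 2775$ ($H = - 75 \left(41 - 78\right) = \left(-75\right) \left(-37\right) = 2775$)
$M - H = -7568 - 2775 = -10343$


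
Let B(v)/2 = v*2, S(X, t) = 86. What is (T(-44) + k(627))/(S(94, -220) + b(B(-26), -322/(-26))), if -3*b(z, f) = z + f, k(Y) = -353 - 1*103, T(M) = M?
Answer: -1300/303 ≈ -4.2904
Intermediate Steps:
B(v) = 4*v (B(v) = 2*(v*2) = 2*(2*v) = 4*v)
k(Y) = -456 (k(Y) = -353 - 103 = -456)
b(z, f) = -f/3 - z/3 (b(z, f) = -(z + f)/3 = -(f + z)/3 = -f/3 - z/3)
(T(-44) + k(627))/(S(94, -220) + b(B(-26), -322/(-26))) = (-44 - 456)/(86 + (-(-322)/(3*(-26)) - 4*(-26)/3)) = -500/(86 + (-(-322)*(-1)/(3*26) - 1/3*(-104))) = -500/(86 + (-1/3*161/13 + 104/3)) = -500/(86 + (-161/39 + 104/3)) = -500/(86 + 397/13) = -500/1515/13 = -500*13/1515 = -1300/303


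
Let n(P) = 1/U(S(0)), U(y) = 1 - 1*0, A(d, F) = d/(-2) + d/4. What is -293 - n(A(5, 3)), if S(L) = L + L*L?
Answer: -294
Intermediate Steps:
A(d, F) = -d/4 (A(d, F) = d*(-½) + d*(¼) = -d/2 + d/4 = -d/4)
S(L) = L + L²
U(y) = 1 (U(y) = 1 + 0 = 1)
n(P) = 1 (n(P) = 1/1 = 1)
-293 - n(A(5, 3)) = -293 - 1*1 = -293 - 1 = -294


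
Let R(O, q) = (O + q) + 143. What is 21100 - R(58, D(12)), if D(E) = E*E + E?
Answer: 20743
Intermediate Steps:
D(E) = E + E**2 (D(E) = E**2 + E = E + E**2)
R(O, q) = 143 + O + q
21100 - R(58, D(12)) = 21100 - (143 + 58 + 12*(1 + 12)) = 21100 - (143 + 58 + 12*13) = 21100 - (143 + 58 + 156) = 21100 - 1*357 = 21100 - 357 = 20743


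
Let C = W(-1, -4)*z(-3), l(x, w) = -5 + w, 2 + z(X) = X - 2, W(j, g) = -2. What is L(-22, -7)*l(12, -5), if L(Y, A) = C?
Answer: -140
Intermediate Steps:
z(X) = -4 + X (z(X) = -2 + (X - 2) = -2 + (-2 + X) = -4 + X)
C = 14 (C = -2*(-4 - 3) = -2*(-7) = 14)
L(Y, A) = 14
L(-22, -7)*l(12, -5) = 14*(-5 - 5) = 14*(-10) = -140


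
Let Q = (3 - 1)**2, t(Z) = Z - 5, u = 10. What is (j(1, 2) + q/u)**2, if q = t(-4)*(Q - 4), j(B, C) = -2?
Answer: 4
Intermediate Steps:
t(Z) = -5 + Z
Q = 4 (Q = 2**2 = 4)
q = 0 (q = (-5 - 4)*(4 - 4) = -9*0 = 0)
(j(1, 2) + q/u)**2 = (-2 + 0/10)**2 = (-2 + 0*(1/10))**2 = (-2 + 0)**2 = (-2)**2 = 4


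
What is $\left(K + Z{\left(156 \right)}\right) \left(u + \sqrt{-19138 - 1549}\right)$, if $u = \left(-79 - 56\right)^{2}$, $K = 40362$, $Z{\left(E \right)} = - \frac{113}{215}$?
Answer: $\frac{31630278465}{43} + \frac{8677717 i \sqrt{20687}}{215} \approx 7.3559 \cdot 10^{8} + 5.8052 \cdot 10^{6} i$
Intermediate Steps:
$Z{\left(E \right)} = - \frac{113}{215}$ ($Z{\left(E \right)} = \left(-113\right) \frac{1}{215} = - \frac{113}{215}$)
$u = 18225$ ($u = \left(-135\right)^{2} = 18225$)
$\left(K + Z{\left(156 \right)}\right) \left(u + \sqrt{-19138 - 1549}\right) = \left(40362 - \frac{113}{215}\right) \left(18225 + \sqrt{-19138 - 1549}\right) = \frac{8677717 \left(18225 + \sqrt{-20687}\right)}{215} = \frac{8677717 \left(18225 + i \sqrt{20687}\right)}{215} = \frac{31630278465}{43} + \frac{8677717 i \sqrt{20687}}{215}$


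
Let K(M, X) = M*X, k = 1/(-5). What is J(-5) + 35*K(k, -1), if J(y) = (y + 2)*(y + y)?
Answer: 37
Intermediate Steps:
k = -1/5 ≈ -0.20000
J(y) = 2*y*(2 + y) (J(y) = (2 + y)*(2*y) = 2*y*(2 + y))
J(-5) + 35*K(k, -1) = 2*(-5)*(2 - 5) + 35*(-1/5*(-1)) = 2*(-5)*(-3) + 35*(1/5) = 30 + 7 = 37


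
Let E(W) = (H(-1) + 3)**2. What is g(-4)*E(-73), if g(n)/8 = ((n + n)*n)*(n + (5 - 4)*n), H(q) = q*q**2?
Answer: -8192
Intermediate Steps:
H(q) = q**3
E(W) = 4 (E(W) = ((-1)**3 + 3)**2 = (-1 + 3)**2 = 2**2 = 4)
g(n) = 32*n**3 (g(n) = 8*(((n + n)*n)*(n + (5 - 4)*n)) = 8*(((2*n)*n)*(n + 1*n)) = 8*((2*n**2)*(n + n)) = 8*((2*n**2)*(2*n)) = 8*(4*n**3) = 32*n**3)
g(-4)*E(-73) = (32*(-4)**3)*4 = (32*(-64))*4 = -2048*4 = -8192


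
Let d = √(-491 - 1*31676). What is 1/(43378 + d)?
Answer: 43378/1881683051 - I*√32167/1881683051 ≈ 2.3053e-5 - 9.5314e-8*I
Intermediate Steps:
d = I*√32167 (d = √(-491 - 31676) = √(-32167) = I*√32167 ≈ 179.35*I)
1/(43378 + d) = 1/(43378 + I*√32167)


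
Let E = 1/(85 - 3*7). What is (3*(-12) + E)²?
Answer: 5303809/4096 ≈ 1294.9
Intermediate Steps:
E = 1/64 (E = 1/(85 - 21) = 1/64 ≈ 0.015625)
(3*(-12) + E)² = (3*(-12) + 1/64)² = (-36 + 1/64)² = (-2303/64)² = 5303809/4096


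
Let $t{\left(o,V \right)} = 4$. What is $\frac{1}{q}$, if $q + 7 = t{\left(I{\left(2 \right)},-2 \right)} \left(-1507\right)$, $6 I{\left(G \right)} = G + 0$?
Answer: $- \frac{1}{6035} \approx -0.0001657$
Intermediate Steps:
$I{\left(G \right)} = \frac{G}{6}$ ($I{\left(G \right)} = \frac{G + 0}{6} = \frac{G}{6}$)
$q = -6035$ ($q = -7 + 4 \left(-1507\right) = -7 - 6028 = -6035$)
$\frac{1}{q} = \frac{1}{-6035} = - \frac{1}{6035}$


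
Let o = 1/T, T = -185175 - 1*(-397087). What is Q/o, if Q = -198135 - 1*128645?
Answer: -69248603360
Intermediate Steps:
T = 211912 (T = -185175 + 397087 = 211912)
o = 1/211912 ≈ 4.7189e-6
Q = -326780 (Q = -198135 - 128645 = -326780)
Q/o = -326780/1/211912 = -326780*211912 = -69248603360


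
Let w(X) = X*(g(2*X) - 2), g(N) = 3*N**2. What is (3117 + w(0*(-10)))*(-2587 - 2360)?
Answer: -15419799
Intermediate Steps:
w(X) = X*(-2 + 12*X**2) (w(X) = X*(3*(2*X)**2 - 2) = X*(3*(4*X**2) - 2) = X*(12*X**2 - 2) = X*(-2 + 12*X**2))
(3117 + w(0*(-10)))*(-2587 - 2360) = (3117 + (-0*(-10) + 12*(0*(-10))**3))*(-2587 - 2360) = (3117 + (-2*0 + 12*0**3))*(-4947) = (3117 + (0 + 12*0))*(-4947) = (3117 + (0 + 0))*(-4947) = (3117 + 0)*(-4947) = 3117*(-4947) = -15419799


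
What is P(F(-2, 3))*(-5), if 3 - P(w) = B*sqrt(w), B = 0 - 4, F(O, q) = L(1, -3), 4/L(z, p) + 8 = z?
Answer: -15 - 40*I*sqrt(7)/7 ≈ -15.0 - 15.119*I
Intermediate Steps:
L(z, p) = 4/(-8 + z)
F(O, q) = -4/7 (F(O, q) = 4/(-8 + 1) = 4/(-7) = 4*(-1/7) = -4/7)
B = -4
P(w) = 3 + 4*sqrt(w) (P(w) = 3 - (-4)*sqrt(w) = 3 + 4*sqrt(w))
P(F(-2, 3))*(-5) = (3 + 4*sqrt(-4/7))*(-5) = (3 + 4*(2*I*sqrt(7)/7))*(-5) = (3 + 8*I*sqrt(7)/7)*(-5) = -15 - 40*I*sqrt(7)/7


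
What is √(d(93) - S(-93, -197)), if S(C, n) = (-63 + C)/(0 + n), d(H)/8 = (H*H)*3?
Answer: 2*√2013946563/197 ≈ 455.60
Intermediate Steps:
d(H) = 24*H² (d(H) = 8*((H*H)*3) = 8*(H²*3) = 8*(3*H²) = 24*H²)
S(C, n) = (-63 + C)/n
√(d(93) - S(-93, -197)) = √(24*93² - (-63 - 93)/(-197)) = √(24*8649 - (-1)*(-156)/197) = √(207576 - 1*156/197) = √(207576 - 156/197) = √(40892316/197) = 2*√2013946563/197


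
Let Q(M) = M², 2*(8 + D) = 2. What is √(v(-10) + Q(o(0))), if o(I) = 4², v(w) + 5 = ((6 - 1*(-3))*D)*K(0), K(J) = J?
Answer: √251 ≈ 15.843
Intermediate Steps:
D = -7 (D = -8 + (½)*2 = -8 + 1 = -7)
v(w) = -5 (v(w) = -5 + ((6 - 1*(-3))*(-7))*0 = -5 + ((6 + 3)*(-7))*0 = -5 + (9*(-7))*0 = -5 - 63*0 = -5 + 0 = -5)
o(I) = 16
√(v(-10) + Q(o(0))) = √(-5 + 16²) = √(-5 + 256) = √251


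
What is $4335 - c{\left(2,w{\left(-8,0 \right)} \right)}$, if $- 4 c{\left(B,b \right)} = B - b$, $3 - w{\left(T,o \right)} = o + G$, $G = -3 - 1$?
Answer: $\frac{17335}{4} \approx 4333.8$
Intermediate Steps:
$G = -4$ ($G = -3 - 1 = -4$)
$w{\left(T,o \right)} = 7 - o$ ($w{\left(T,o \right)} = 3 - \left(o - 4\right) = 3 - \left(-4 + o\right) = 7 - o$)
$c{\left(B,b \right)} = - \frac{B}{4} + \frac{b}{4}$ ($c{\left(B,b \right)} = - \frac{B - b}{4} = - \frac{B}{4} + \frac{b}{4}$)
$4335 - c{\left(2,w{\left(-8,0 \right)} \right)} = 4335 - \left(\left(- \frac{1}{4}\right) 2 + \frac{7 - 0}{4}\right) = 4335 - \left(- \frac{1}{2} + \frac{7 + 0}{4}\right) = 4335 - \left(- \frac{1}{2} + \frac{1}{4} \cdot 7\right) = 4335 - \left(- \frac{1}{2} + \frac{7}{4}\right) = 4335 - \frac{5}{4} = \frac{17335}{4}$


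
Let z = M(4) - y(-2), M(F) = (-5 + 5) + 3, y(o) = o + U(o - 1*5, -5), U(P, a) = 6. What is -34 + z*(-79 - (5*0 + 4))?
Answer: 49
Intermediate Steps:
y(o) = 6 + o (y(o) = o + 6 = 6 + o)
M(F) = 3 (M(F) = 0 + 3 = 3)
z = -1 (z = 3 - (6 - 2) = 3 - 1*4 = 3 - 4 = -1)
-34 + z*(-79 - (5*0 + 4)) = -34 - (-79 - (5*0 + 4)) = -34 - (-79 - (0 + 4)) = -34 - (-79 - 1*4) = -34 - (-79 - 4) = -34 - 1*(-83) = -34 + 83 = 49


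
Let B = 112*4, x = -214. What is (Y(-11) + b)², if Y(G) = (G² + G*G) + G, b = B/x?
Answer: 599907049/11449 ≈ 52398.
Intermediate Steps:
B = 448
b = -224/107 (b = 448/(-214) = 448*(-1/214) = -224/107 ≈ -2.0935)
Y(G) = G + 2*G² (Y(G) = (G² + G²) + G = 2*G² + G = G + 2*G²)
(Y(-11) + b)² = (-11*(1 + 2*(-11)) - 224/107)² = (-11*(1 - 22) - 224/107)² = (-11*(-21) - 224/107)² = (231 - 224/107)² = (24493/107)² = 599907049/11449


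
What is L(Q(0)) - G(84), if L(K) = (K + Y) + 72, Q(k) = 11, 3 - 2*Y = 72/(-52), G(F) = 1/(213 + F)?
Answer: 657829/7722 ≈ 85.189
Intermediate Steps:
Y = 57/26 (Y = 3/2 - 36/(-52) = 3/2 - 36*(-1)/52 = 3/2 - ½*(-18/13) = 3/2 + 9/13 = 57/26 ≈ 2.1923)
L(K) = 1929/26 + K (L(K) = (K + 57/26) + 72 = (57/26 + K) + 72 = 1929/26 + K)
L(Q(0)) - G(84) = (1929/26 + 11) - 1/(213 + 84) = 2215/26 - 1/297 = 657829/7722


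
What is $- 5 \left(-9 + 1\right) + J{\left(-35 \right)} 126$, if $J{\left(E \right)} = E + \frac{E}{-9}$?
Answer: $-3880$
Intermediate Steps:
$J{\left(E \right)} = \frac{8 E}{9}$ ($J{\left(E \right)} = E + E \left(- \frac{1}{9}\right) = E - \frac{E}{9} = \frac{8 E}{9}$)
$- 5 \left(-9 + 1\right) + J{\left(-35 \right)} 126 = - 5 \left(-9 + 1\right) + \frac{8}{9} \left(-35\right) 126 = \left(-5\right) \left(-8\right) - 3920 = 40 - 3920 = -3880$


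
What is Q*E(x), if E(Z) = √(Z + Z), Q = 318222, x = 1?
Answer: 318222*√2 ≈ 4.5003e+5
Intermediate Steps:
E(Z) = √2*√Z (E(Z) = √(2*Z) = √2*√Z)
Q*E(x) = 318222*(√2*√1) = 318222*(√2*1) = 318222*√2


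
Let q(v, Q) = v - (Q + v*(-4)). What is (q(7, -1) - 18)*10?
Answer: 180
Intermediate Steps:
q(v, Q) = -Q + 5*v (q(v, Q) = v - (Q - 4*v) = v + (-Q + 4*v) = -Q + 5*v)
(q(7, -1) - 18)*10 = ((-1*(-1) + 5*7) - 18)*10 = ((1 + 35) - 18)*10 = (36 - 18)*10 = 18*10 = 180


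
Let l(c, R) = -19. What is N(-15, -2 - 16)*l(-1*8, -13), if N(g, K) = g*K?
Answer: -5130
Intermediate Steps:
N(g, K) = K*g
N(-15, -2 - 16)*l(-1*8, -13) = ((-2 - 16)*(-15))*(-19) = -18*(-15)*(-19) = 270*(-19) = -5130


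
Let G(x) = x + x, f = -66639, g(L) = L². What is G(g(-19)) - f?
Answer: 67361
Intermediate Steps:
G(x) = 2*x
G(g(-19)) - f = 2*(-19)² - 1*(-66639) = 2*361 + 66639 = 722 + 66639 = 67361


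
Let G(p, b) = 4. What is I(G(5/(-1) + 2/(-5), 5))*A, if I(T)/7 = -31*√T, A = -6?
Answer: 2604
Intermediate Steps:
I(T) = -217*√T (I(T) = 7*(-31*√T) = -217*√T)
I(G(5/(-1) + 2/(-5), 5))*A = -217*√4*(-6) = -217*2*(-6) = -434*(-6) = 2604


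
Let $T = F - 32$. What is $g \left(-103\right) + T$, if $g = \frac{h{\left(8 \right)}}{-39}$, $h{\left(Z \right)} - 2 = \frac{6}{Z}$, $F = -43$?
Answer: $- \frac{10567}{156} \approx -67.737$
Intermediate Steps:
$h{\left(Z \right)} = 2 + \frac{6}{Z}$
$T = -75$ ($T = -43 - 32 = -75$)
$g = - \frac{11}{156}$ ($g = \frac{2 + \frac{6}{8}}{-39} = \left(2 + 6 \cdot \frac{1}{8}\right) \left(- \frac{1}{39}\right) = \left(2 + \frac{3}{4}\right) \left(- \frac{1}{39}\right) = \frac{11}{4} \left(- \frac{1}{39}\right) = - \frac{11}{156} \approx -0.070513$)
$g \left(-103\right) + T = \left(- \frac{11}{156}\right) \left(-103\right) - 75 = \frac{1133}{156} - 75 = - \frac{10567}{156}$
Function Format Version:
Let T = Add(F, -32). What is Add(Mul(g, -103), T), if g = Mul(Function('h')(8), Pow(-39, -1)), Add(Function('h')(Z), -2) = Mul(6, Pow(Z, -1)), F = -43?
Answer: Rational(-10567, 156) ≈ -67.737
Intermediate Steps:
Function('h')(Z) = Add(2, Mul(6, Pow(Z, -1)))
T = -75 (T = Add(-43, -32) = -75)
g = Rational(-11, 156) (g = Mul(Add(2, Mul(6, Pow(8, -1))), Pow(-39, -1)) = Mul(Add(2, Mul(6, Rational(1, 8))), Rational(-1, 39)) = Mul(Add(2, Rational(3, 4)), Rational(-1, 39)) = Mul(Rational(11, 4), Rational(-1, 39)) = Rational(-11, 156) ≈ -0.070513)
Add(Mul(g, -103), T) = Add(Mul(Rational(-11, 156), -103), -75) = Add(Rational(1133, 156), -75) = Rational(-10567, 156)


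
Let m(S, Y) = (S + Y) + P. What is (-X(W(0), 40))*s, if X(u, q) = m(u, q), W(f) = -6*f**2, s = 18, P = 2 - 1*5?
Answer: -666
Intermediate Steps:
P = -3 (P = 2 - 5 = -3)
m(S, Y) = -3 + S + Y (m(S, Y) = (S + Y) - 3 = -3 + S + Y)
X(u, q) = -3 + q + u (X(u, q) = -3 + u + q = -3 + q + u)
(-X(W(0), 40))*s = -(-3 + 40 - 6*0**2)*18 = -(-3 + 40 - 6*0)*18 = -(-3 + 40 + 0)*18 = -1*37*18 = -37*18 = -666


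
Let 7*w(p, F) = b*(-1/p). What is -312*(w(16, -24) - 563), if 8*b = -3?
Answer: 19673355/112 ≈ 1.7566e+5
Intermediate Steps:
b = -3/8 (b = (⅛)*(-3) = -3/8 ≈ -0.37500)
w(p, F) = 3/(56*p) (w(p, F) = (-(-3)/(8*p))/7 = (3/(8*p))/7 = 3/(56*p))
-312*(w(16, -24) - 563) = -312*((3/56)/16 - 563) = -312*((3/56)*(1/16) - 563) = -312*(3/896 - 563) = -312*(-504445/896) = 19673355/112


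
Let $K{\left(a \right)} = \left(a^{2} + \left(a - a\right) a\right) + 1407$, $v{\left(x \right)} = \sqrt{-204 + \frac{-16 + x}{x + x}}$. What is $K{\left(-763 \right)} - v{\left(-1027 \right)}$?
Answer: $583576 - \frac{i \sqrt{858516542}}{2054} \approx 5.8358 \cdot 10^{5} - 14.265 i$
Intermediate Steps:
$v{\left(x \right)} = \sqrt{-204 + \frac{-16 + x}{2 x}}$
$K{\left(a \right)} = 1407 + a^{2}$ ($K{\left(a \right)} = \left(a^{2} + 0 a\right) + 1407 = \left(a^{2} + 0\right) + 1407 = a^{2} + 1407 = 1407 + a^{2}$)
$K{\left(-763 \right)} - v{\left(-1027 \right)} = \left(1407 + \left(-763\right)^{2}\right) - \frac{\sqrt{-814 - \frac{32}{-1027}}}{2} = \left(1407 + 582169\right) - \frac{\sqrt{-814 - - \frac{32}{1027}}}{2} = 583576 - \frac{\sqrt{-814 + \frac{32}{1027}}}{2} = 583576 - \frac{\sqrt{- \frac{835946}{1027}}}{2} = 583576 - \frac{\frac{1}{1027} i \sqrt{858516542}}{2} = 583576 - \frac{i \sqrt{858516542}}{2054}$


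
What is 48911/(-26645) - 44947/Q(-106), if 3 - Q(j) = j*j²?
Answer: -59451543124/31734701255 ≈ -1.8734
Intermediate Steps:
Q(j) = 3 - j³ (Q(j) = 3 - j*j² = 3 - j³)
48911/(-26645) - 44947/Q(-106) = 48911/(-26645) - 44947/(3 - 1*(-106)³) = 48911*(-1/26645) - 44947/(3 - 1*(-1191016)) = -48911/26645 - 44947/(3 + 1191016) = -48911/26645 - 44947/1191019 = -59451543124/31734701255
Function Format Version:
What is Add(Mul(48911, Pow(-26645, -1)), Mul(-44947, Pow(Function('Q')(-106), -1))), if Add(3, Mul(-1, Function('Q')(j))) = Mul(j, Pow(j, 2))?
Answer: Rational(-59451543124, 31734701255) ≈ -1.8734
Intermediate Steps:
Function('Q')(j) = Add(3, Mul(-1, Pow(j, 3))) (Function('Q')(j) = Add(3, Mul(-1, Mul(j, Pow(j, 2)))) = Add(3, Mul(-1, Pow(j, 3))))
Add(Mul(48911, Pow(-26645, -1)), Mul(-44947, Pow(Function('Q')(-106), -1))) = Add(Mul(48911, Pow(-26645, -1)), Mul(-44947, Pow(Add(3, Mul(-1, Pow(-106, 3))), -1))) = Add(Mul(48911, Rational(-1, 26645)), Mul(-44947, Pow(Add(3, Mul(-1, -1191016)), -1))) = Add(Rational(-48911, 26645), Mul(-44947, Pow(Add(3, 1191016), -1))) = Add(Rational(-48911, 26645), Mul(-44947, Pow(1191019, -1))) = Add(Rational(-48911, 26645), Mul(-44947, Rational(1, 1191019))) = Add(Rational(-48911, 26645), Rational(-44947, 1191019)) = Rational(-59451543124, 31734701255)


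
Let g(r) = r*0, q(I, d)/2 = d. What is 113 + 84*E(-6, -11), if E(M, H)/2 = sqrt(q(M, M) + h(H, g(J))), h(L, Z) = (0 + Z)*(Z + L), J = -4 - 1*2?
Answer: 113 + 336*I*sqrt(3) ≈ 113.0 + 581.97*I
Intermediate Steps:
J = -6 (J = -4 - 2 = -6)
q(I, d) = 2*d
g(r) = 0
h(L, Z) = Z*(L + Z)
E(M, H) = 2*sqrt(2)*sqrt(M) (E(M, H) = 2*sqrt(2*M + 0*(H + 0)) = 2*sqrt(2*M + 0*H) = 2*sqrt(2*M + 0) = 2*sqrt(2*M) = 2*(sqrt(2)*sqrt(M)) = 2*sqrt(2)*sqrt(M))
113 + 84*E(-6, -11) = 113 + 84*(2*sqrt(2)*sqrt(-6)) = 113 + 84*(2*sqrt(2)*(I*sqrt(6))) = 113 + 84*(4*I*sqrt(3)) = 113 + 336*I*sqrt(3)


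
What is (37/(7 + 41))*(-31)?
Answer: -1147/48 ≈ -23.896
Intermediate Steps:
(37/(7 + 41))*(-31) = (37/48)*(-31) = -1147/48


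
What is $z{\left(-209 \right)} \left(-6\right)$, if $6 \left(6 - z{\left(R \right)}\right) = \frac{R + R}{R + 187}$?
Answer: $-17$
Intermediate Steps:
$z{\left(R \right)} = 6 - \frac{R}{3 \left(187 + R\right)}$ ($z{\left(R \right)} = 6 - \frac{\left(R + R\right) \frac{1}{R + 187}}{6} = 6 - \frac{2 R \frac{1}{187 + R}}{6} = 6 - \frac{R}{3 \left(187 + R\right)}$)
$z{\left(-209 \right)} \left(-6\right) = \frac{17 \left(198 - 209\right)}{3 \left(187 - 209\right)} \left(-6\right) = \frac{17}{3} \frac{1}{-22} \left(-11\right) \left(-6\right) = \frac{17}{3} \left(- \frac{1}{22}\right) \left(-11\right) \left(-6\right) = \frac{17}{6} \left(-6\right) = -17$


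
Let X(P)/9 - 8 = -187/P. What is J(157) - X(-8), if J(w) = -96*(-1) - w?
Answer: -2747/8 ≈ -343.38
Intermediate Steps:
X(P) = 72 - 1683/P (X(P) = 72 + 9*(-187/P) = 72 - 1683/P)
J(w) = 96 - w
J(157) - X(-8) = (96 - 1*157) - (72 - 1683/(-8)) = (96 - 157) - (72 - 1683*(-1/8)) = -61 - (72 + 1683/8) = -61 - 1*2259/8 = -61 - 2259/8 = -2747/8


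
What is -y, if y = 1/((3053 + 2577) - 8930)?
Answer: 1/3300 ≈ 0.00030303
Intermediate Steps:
y = -1/3300 (y = 1/(5630 - 8930) = 1/(-3300) = -1/3300 ≈ -0.00030303)
-y = -1*(-1/3300) = 1/3300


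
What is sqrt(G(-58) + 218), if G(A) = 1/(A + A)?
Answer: sqrt(733323)/58 ≈ 14.765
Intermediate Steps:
G(A) = 1/(2*A)
sqrt(G(-58) + 218) = sqrt((1/2)/(-58) + 218) = sqrt((1/2)*(-1/58) + 218) = sqrt(-1/116 + 218) = sqrt(25287/116) = sqrt(733323)/58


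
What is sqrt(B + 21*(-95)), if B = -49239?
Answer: I*sqrt(51234) ≈ 226.35*I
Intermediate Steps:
sqrt(B + 21*(-95)) = sqrt(-49239 + 21*(-95)) = sqrt(-49239 - 1995) = sqrt(-51234) = I*sqrt(51234)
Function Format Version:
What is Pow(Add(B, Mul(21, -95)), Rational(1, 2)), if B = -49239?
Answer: Mul(I, Pow(51234, Rational(1, 2))) ≈ Mul(226.35, I)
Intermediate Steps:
Pow(Add(B, Mul(21, -95)), Rational(1, 2)) = Pow(Add(-49239, Mul(21, -95)), Rational(1, 2)) = Pow(Add(-49239, -1995), Rational(1, 2)) = Pow(-51234, Rational(1, 2)) = Mul(I, Pow(51234, Rational(1, 2)))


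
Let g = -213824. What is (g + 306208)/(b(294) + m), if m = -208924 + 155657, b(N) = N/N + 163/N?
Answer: -27160896/15660041 ≈ -1.7344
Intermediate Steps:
b(N) = 1 + 163/N
m = -53267
(g + 306208)/(b(294) + m) = (-213824 + 306208)/((163 + 294)/294 - 53267) = 92384/((1/294)*457 - 53267) = 92384/(457/294 - 53267) = 92384/(-15660041/294) = 92384*(-294/15660041) = -27160896/15660041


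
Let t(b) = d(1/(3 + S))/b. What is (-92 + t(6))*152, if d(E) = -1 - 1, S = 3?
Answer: -42104/3 ≈ -14035.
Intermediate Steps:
d(E) = -2
t(b) = -2/b
(-92 + t(6))*152 = (-92 - 2/6)*152 = (-92 - 2*⅙)*152 = (-92 - ⅓)*152 = -277/3*152 = -42104/3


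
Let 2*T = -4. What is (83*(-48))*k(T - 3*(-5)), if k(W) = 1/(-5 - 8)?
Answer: 3984/13 ≈ 306.46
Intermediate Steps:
T = -2 (T = (1/2)*(-4) = -2)
k(W) = -1/13 (k(W) = 1/(-13) = -1/13)
(83*(-48))*k(T - 3*(-5)) = (83*(-48))*(-1/13) = -3984*(-1/13) = 3984/13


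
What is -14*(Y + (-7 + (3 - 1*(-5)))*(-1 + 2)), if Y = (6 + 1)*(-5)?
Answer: 476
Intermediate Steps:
Y = -35 (Y = 7*(-5) = -35)
-14*(Y + (-7 + (3 - 1*(-5)))*(-1 + 2)) = -14*(-35 + (-7 + (3 - 1*(-5)))*(-1 + 2)) = -14*(-35 + (-7 + (3 + 5))*1) = -14*(-35 + (-7 + 8)*1) = -14*(-35 + 1*1) = -14*(-35 + 1) = -14*(-34) = 476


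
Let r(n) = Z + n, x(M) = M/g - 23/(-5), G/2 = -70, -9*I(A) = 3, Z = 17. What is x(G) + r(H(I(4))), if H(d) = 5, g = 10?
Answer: 63/5 ≈ 12.600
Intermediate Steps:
I(A) = -1/3 (I(A) = -1/9*3 = -1/3)
G = -140 (G = 2*(-70) = -140)
x(M) = 23/5 + M/10 (x(M) = M/10 - 23/(-5) = M*(1/10) - 23*(-1/5) = M/10 + 23/5 = 23/5 + M/10)
r(n) = 17 + n
x(G) + r(H(I(4))) = (23/5 + (1/10)*(-140)) + (17 + 5) = (23/5 - 14) + 22 = -47/5 + 22 = 63/5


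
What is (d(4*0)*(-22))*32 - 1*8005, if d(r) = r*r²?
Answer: -8005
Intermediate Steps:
d(r) = r³
(d(4*0)*(-22))*32 - 1*8005 = ((4*0)³*(-22))*32 - 1*8005 = (0³*(-22))*32 - 8005 = (0*(-22))*32 - 8005 = 0*32 - 8005 = 0 - 8005 = -8005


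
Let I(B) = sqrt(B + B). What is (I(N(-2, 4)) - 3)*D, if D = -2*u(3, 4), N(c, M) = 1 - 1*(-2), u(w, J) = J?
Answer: 24 - 8*sqrt(6) ≈ 4.4041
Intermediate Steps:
N(c, M) = 3 (N(c, M) = 1 + 2 = 3)
I(B) = sqrt(2)*sqrt(B) (I(B) = sqrt(2*B) = sqrt(2)*sqrt(B))
D = -8 (D = -2*4 = -8)
(I(N(-2, 4)) - 3)*D = (sqrt(2)*sqrt(3) - 3)*(-8) = (sqrt(6) - 3)*(-8) = (-3 + sqrt(6))*(-8) = 24 - 8*sqrt(6)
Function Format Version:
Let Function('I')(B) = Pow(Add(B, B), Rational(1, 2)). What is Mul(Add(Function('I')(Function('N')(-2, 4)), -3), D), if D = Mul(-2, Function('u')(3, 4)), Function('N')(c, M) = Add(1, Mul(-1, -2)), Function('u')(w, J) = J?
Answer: Add(24, Mul(-8, Pow(6, Rational(1, 2)))) ≈ 4.4041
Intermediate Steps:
Function('N')(c, M) = 3 (Function('N')(c, M) = Add(1, 2) = 3)
Function('I')(B) = Mul(Pow(2, Rational(1, 2)), Pow(B, Rational(1, 2))) (Function('I')(B) = Pow(Mul(2, B), Rational(1, 2)) = Mul(Pow(2, Rational(1, 2)), Pow(B, Rational(1, 2))))
D = -8 (D = Mul(-2, 4) = -8)
Mul(Add(Function('I')(Function('N')(-2, 4)), -3), D) = Mul(Add(Mul(Pow(2, Rational(1, 2)), Pow(3, Rational(1, 2))), -3), -8) = Mul(Add(Pow(6, Rational(1, 2)), -3), -8) = Mul(Add(-3, Pow(6, Rational(1, 2))), -8) = Add(24, Mul(-8, Pow(6, Rational(1, 2))))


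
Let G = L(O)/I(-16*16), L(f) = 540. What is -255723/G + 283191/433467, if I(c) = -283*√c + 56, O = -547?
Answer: -57475056007/2167335 + 96492812*I/45 ≈ -26519.0 + 2.1443e+6*I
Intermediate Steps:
I(c) = 56 - 283*√c
G = 27*(56 + 4528*I)/1025296 (G = 540/(56 - 283*16*I) = 540/(56 - 4528*I) = 540*((56 + 4528*I)/20505920) = 27*(56 + 4528*I)/1025296 ≈ 0.0014747 + 0.11924*I)
-255723/G + 283191/433467 = -255723*256324*(189/128162 - 7641*I/64081)/3645 + 283191/433467 = -21849314084*(189/128162 - 7641*I/64081)/1215 + 283191*(1/433467) = -21849314084*(189/128162 - 7641*I/64081)/1215 + 94397/144489 = 94397/144489 - 21849314084*(189/128162 - 7641*I/64081)/1215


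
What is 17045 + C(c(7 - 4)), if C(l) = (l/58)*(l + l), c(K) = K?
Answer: 494314/29 ≈ 17045.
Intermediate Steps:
C(l) = l²/29 (C(l) = (l*(1/58))*(2*l) = (l/58)*(2*l) = l²/29)
17045 + C(c(7 - 4)) = 17045 + (7 - 4)²/29 = 17045 + (1/29)*3² = 17045 + (1/29)*9 = 17045 + 9/29 = 494314/29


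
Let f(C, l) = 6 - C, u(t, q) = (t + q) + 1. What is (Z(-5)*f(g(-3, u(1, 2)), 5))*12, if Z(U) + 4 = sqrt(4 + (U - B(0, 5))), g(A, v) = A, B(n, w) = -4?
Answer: -432 + 108*sqrt(3) ≈ -244.94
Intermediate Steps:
u(t, q) = 1 + q + t (u(t, q) = (q + t) + 1 = 1 + q + t)
Z(U) = -4 + sqrt(8 + U) (Z(U) = -4 + sqrt(4 + (U - 1*(-4))) = -4 + sqrt(4 + (U + 4)) = -4 + sqrt(4 + (4 + U)) = -4 + sqrt(8 + U))
(Z(-5)*f(g(-3, u(1, 2)), 5))*12 = ((-4 + sqrt(8 - 5))*(6 - 1*(-3)))*12 = ((-4 + sqrt(3))*(6 + 3))*12 = ((-4 + sqrt(3))*9)*12 = (-36 + 9*sqrt(3))*12 = -432 + 108*sqrt(3)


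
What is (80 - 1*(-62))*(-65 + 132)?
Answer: 9514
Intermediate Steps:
(80 - 1*(-62))*(-65 + 132) = (80 + 62)*67 = 142*67 = 9514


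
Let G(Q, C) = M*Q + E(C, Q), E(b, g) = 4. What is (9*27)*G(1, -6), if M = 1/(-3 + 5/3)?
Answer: 3159/4 ≈ 789.75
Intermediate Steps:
M = -3/4 (M = 1/(-3 + 5*(1/3)) = 1/(-3 + 5/3) = 1/(-4/3) = -3/4 ≈ -0.75000)
G(Q, C) = 4 - 3*Q/4 (G(Q, C) = -3*Q/4 + 4 = 4 - 3*Q/4)
(9*27)*G(1, -6) = (9*27)*(4 - 3/4*1) = 243*(4 - 3/4) = 243*(13/4) = 3159/4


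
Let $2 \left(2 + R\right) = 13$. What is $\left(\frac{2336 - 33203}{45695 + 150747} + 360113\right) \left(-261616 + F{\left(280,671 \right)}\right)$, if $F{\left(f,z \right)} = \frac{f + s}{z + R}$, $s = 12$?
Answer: $- \frac{12501493348134675964}{132696571} \approx -9.4211 \cdot 10^{10}$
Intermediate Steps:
$R = \frac{9}{2}$ ($R = -2 + \frac{1}{2} \cdot 13 = -2 + \frac{13}{2} = \frac{9}{2} \approx 4.5$)
$F{\left(f,z \right)} = \frac{12 + f}{\frac{9}{2} + z}$ ($F{\left(f,z \right)} = \frac{f + 12}{z + \frac{9}{2}} = \frac{12 + f}{\frac{9}{2} + z}$)
$\left(\frac{2336 - 33203}{45695 + 150747} + 360113\right) \left(-261616 + F{\left(280,671 \right)}\right) = \left(\frac{2336 - 33203}{45695 + 150747} + 360113\right) \left(-261616 + \frac{2 \left(12 + 280\right)}{9 + 2 \cdot 671}\right) = \left(- \frac{30867}{196442} + 360113\right) \left(-261616 + 2 \frac{1}{9 + 1342} \cdot 292\right) = \left(\left(-30867\right) \frac{1}{196442} + 360113\right) \left(-261616 + 2 \cdot \frac{1}{1351} \cdot 292\right) = \left(- \frac{30867}{196442} + 360113\right) \left(-261616 + 2 \cdot \frac{1}{1351} \cdot 292\right) = \frac{70741287079 \left(-261616 + \frac{584}{1351}\right)}{196442} = \frac{70741287079}{196442} \left(- \frac{353442632}{1351}\right) = - \frac{12501493348134675964}{132696571}$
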